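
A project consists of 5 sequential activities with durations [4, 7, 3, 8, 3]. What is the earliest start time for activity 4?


Activity 4 starts after activities 1 through 3 complete.
Predecessor durations: [4, 7, 3]
ES = 4 + 7 + 3 = 14

14


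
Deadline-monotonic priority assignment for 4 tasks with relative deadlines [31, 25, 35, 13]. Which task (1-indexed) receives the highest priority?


Sort tasks by relative deadline (ascending):
  Task 4: deadline = 13
  Task 2: deadline = 25
  Task 1: deadline = 31
  Task 3: deadline = 35
Priority order (highest first): [4, 2, 1, 3]
Highest priority task = 4

4


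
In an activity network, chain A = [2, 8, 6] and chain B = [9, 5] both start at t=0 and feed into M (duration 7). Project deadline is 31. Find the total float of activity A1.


Forward pass: ES(A1) = sum of predecessors on chain A = 0
EF = ES + duration = 0 + 2 = 2
Backward pass: LF(M) = deadline = 31; LS(M) = 31 - 7 = 24
LF(A1) = LS(M) - sum(successors on chain A) = 24 - 14 = 10
LS = LF - duration = 10 - 2 = 8
Total float = LS - ES = 8 - 0 = 8

8


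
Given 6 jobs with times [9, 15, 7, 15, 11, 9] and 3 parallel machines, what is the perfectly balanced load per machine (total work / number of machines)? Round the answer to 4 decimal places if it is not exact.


Total processing time = 9 + 15 + 7 + 15 + 11 + 9 = 66
Number of machines = 3
Ideal balanced load = 66 / 3 = 22.0

22.0


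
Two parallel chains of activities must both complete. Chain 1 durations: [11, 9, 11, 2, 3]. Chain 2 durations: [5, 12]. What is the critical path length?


Path A total = 11 + 9 + 11 + 2 + 3 = 36
Path B total = 5 + 12 = 17
Critical path = longest path = max(36, 17) = 36

36


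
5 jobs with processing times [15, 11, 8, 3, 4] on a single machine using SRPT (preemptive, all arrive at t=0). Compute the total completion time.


Since all jobs arrive at t=0, SRPT equals SPT ordering.
SPT order: [3, 4, 8, 11, 15]
Completion times:
  Job 1: p=3, C=3
  Job 2: p=4, C=7
  Job 3: p=8, C=15
  Job 4: p=11, C=26
  Job 5: p=15, C=41
Total completion time = 3 + 7 + 15 + 26 + 41 = 92

92


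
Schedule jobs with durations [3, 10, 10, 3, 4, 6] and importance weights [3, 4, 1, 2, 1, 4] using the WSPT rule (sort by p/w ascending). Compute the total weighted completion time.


Compute p/w ratios and sort ascending (WSPT): [(3, 3), (3, 2), (6, 4), (10, 4), (4, 1), (10, 1)]
Compute weighted completion times:
  Job (p=3,w=3): C=3, w*C=3*3=9
  Job (p=3,w=2): C=6, w*C=2*6=12
  Job (p=6,w=4): C=12, w*C=4*12=48
  Job (p=10,w=4): C=22, w*C=4*22=88
  Job (p=4,w=1): C=26, w*C=1*26=26
  Job (p=10,w=1): C=36, w*C=1*36=36
Total weighted completion time = 219

219


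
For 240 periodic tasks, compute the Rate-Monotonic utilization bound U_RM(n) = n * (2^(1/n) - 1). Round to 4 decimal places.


Compute 2^(1/240) = 1.0028922879
Subtract 1: 1.0028922879 - 1 = 0.0028922879
Multiply by n: 240 * 0.0028922879 = 0.6941490960
Round to 4 dp: 0.6941

0.6941


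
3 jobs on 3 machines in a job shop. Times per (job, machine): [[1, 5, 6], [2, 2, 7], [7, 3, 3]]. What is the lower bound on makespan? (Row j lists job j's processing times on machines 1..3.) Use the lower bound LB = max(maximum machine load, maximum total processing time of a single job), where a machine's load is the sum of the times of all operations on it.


Machine loads:
  Machine 1: 1 + 2 + 7 = 10
  Machine 2: 5 + 2 + 3 = 10
  Machine 3: 6 + 7 + 3 = 16
Max machine load = 16
Job totals:
  Job 1: 12
  Job 2: 11
  Job 3: 13
Max job total = 13
Lower bound = max(16, 13) = 16

16


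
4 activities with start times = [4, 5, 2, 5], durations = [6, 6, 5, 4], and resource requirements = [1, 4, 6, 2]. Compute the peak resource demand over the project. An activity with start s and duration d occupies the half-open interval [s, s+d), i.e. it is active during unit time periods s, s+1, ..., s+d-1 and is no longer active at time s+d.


Each activity i is active on [start_i, start_i + duration_i).
Compute total resource usage per time slot:
  t=0: active resources = [], total = 0
  t=1: active resources = [], total = 0
  t=2: active resources = [6], total = 6
  t=3: active resources = [6], total = 6
  t=4: active resources = [1, 6], total = 7
  t=5: active resources = [1, 4, 6, 2], total = 13
  t=6: active resources = [1, 4, 6, 2], total = 13
  t=7: active resources = [1, 4, 2], total = 7
  t=8: active resources = [1, 4, 2], total = 7
  t=9: active resources = [1, 4], total = 5
  t=10: active resources = [4], total = 4
Peak resource demand = 13

13


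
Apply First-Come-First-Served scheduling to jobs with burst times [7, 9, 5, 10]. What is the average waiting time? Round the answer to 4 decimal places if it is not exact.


FCFS order (as given): [7, 9, 5, 10]
Waiting times:
  Job 1: wait = 0
  Job 2: wait = 7
  Job 3: wait = 16
  Job 4: wait = 21
Sum of waiting times = 44
Average waiting time = 44/4 = 11.0

11.0


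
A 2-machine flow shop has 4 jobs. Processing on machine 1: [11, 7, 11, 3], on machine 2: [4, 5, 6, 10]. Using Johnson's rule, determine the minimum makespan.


Apply Johnson's rule:
  Group 1 (a <= b): [(4, 3, 10)]
  Group 2 (a > b): [(3, 11, 6), (2, 7, 5), (1, 11, 4)]
Optimal job order: [4, 3, 2, 1]
Schedule:
  Job 4: M1 done at 3, M2 done at 13
  Job 3: M1 done at 14, M2 done at 20
  Job 2: M1 done at 21, M2 done at 26
  Job 1: M1 done at 32, M2 done at 36
Makespan = 36

36


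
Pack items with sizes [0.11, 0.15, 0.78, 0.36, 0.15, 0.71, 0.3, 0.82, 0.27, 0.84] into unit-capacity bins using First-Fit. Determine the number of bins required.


Place items sequentially using First-Fit:
  Item 0.11 -> new Bin 1
  Item 0.15 -> Bin 1 (now 0.26)
  Item 0.78 -> new Bin 2
  Item 0.36 -> Bin 1 (now 0.62)
  Item 0.15 -> Bin 1 (now 0.77)
  Item 0.71 -> new Bin 3
  Item 0.3 -> new Bin 4
  Item 0.82 -> new Bin 5
  Item 0.27 -> Bin 3 (now 0.98)
  Item 0.84 -> new Bin 6
Total bins used = 6

6


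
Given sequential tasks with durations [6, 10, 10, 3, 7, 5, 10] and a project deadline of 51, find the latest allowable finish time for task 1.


LF(activity 1) = deadline - sum of successor durations
Successors: activities 2 through 7 with durations [10, 10, 3, 7, 5, 10]
Sum of successor durations = 45
LF = 51 - 45 = 6

6


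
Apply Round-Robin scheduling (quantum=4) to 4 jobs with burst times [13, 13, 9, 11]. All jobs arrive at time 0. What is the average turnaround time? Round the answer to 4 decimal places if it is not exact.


Time quantum = 4
Execution trace:
  J1 runs 4 units, time = 4
  J2 runs 4 units, time = 8
  J3 runs 4 units, time = 12
  J4 runs 4 units, time = 16
  J1 runs 4 units, time = 20
  J2 runs 4 units, time = 24
  J3 runs 4 units, time = 28
  J4 runs 4 units, time = 32
  J1 runs 4 units, time = 36
  J2 runs 4 units, time = 40
  J3 runs 1 units, time = 41
  J4 runs 3 units, time = 44
  J1 runs 1 units, time = 45
  J2 runs 1 units, time = 46
Finish times: [45, 46, 41, 44]
Average turnaround = 176/4 = 44.0

44.0


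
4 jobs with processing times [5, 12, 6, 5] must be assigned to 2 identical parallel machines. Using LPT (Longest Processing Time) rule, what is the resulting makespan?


Sort jobs in decreasing order (LPT): [12, 6, 5, 5]
Assign each job to the least loaded machine:
  Machine 1: jobs [12], load = 12
  Machine 2: jobs [6, 5, 5], load = 16
Makespan = max load = 16

16


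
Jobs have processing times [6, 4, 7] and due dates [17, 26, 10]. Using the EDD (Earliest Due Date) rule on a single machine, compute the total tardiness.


Sort by due date (EDD order): [(7, 10), (6, 17), (4, 26)]
Compute completion times and tardiness:
  Job 1: p=7, d=10, C=7, tardiness=max(0,7-10)=0
  Job 2: p=6, d=17, C=13, tardiness=max(0,13-17)=0
  Job 3: p=4, d=26, C=17, tardiness=max(0,17-26)=0
Total tardiness = 0

0


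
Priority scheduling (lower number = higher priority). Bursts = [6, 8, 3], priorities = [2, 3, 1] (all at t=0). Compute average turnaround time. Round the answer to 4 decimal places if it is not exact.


Sort by priority (ascending = highest first):
Order: [(1, 3), (2, 6), (3, 8)]
Completion times:
  Priority 1, burst=3, C=3
  Priority 2, burst=6, C=9
  Priority 3, burst=8, C=17
Average turnaround = 29/3 = 9.6667

9.6667


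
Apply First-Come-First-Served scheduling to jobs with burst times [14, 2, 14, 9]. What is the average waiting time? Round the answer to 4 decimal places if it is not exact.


FCFS order (as given): [14, 2, 14, 9]
Waiting times:
  Job 1: wait = 0
  Job 2: wait = 14
  Job 3: wait = 16
  Job 4: wait = 30
Sum of waiting times = 60
Average waiting time = 60/4 = 15.0

15.0


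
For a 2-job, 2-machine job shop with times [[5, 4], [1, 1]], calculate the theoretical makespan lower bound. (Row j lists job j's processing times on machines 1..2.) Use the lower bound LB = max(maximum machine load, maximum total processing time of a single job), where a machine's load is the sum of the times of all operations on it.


Machine loads:
  Machine 1: 5 + 1 = 6
  Machine 2: 4 + 1 = 5
Max machine load = 6
Job totals:
  Job 1: 9
  Job 2: 2
Max job total = 9
Lower bound = max(6, 9) = 9

9


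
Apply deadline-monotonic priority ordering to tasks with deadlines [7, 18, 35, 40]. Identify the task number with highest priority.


Sort tasks by relative deadline (ascending):
  Task 1: deadline = 7
  Task 2: deadline = 18
  Task 3: deadline = 35
  Task 4: deadline = 40
Priority order (highest first): [1, 2, 3, 4]
Highest priority task = 1

1


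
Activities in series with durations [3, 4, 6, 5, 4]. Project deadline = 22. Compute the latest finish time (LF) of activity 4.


LF(activity 4) = deadline - sum of successor durations
Successors: activities 5 through 5 with durations [4]
Sum of successor durations = 4
LF = 22 - 4 = 18

18


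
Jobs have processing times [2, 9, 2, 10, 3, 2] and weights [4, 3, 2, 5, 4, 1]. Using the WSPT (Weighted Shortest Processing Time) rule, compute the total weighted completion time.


Compute p/w ratios and sort ascending (WSPT): [(2, 4), (3, 4), (2, 2), (10, 5), (2, 1), (9, 3)]
Compute weighted completion times:
  Job (p=2,w=4): C=2, w*C=4*2=8
  Job (p=3,w=4): C=5, w*C=4*5=20
  Job (p=2,w=2): C=7, w*C=2*7=14
  Job (p=10,w=5): C=17, w*C=5*17=85
  Job (p=2,w=1): C=19, w*C=1*19=19
  Job (p=9,w=3): C=28, w*C=3*28=84
Total weighted completion time = 230

230


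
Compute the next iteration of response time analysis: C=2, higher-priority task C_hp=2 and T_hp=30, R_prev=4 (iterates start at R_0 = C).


R_next = C + ceil(R_prev / T_hp) * C_hp
ceil(4 / 30) = ceil(0.1333) = 1
Interference = 1 * 2 = 2
R_next = 2 + 2 = 4
R_next = R_prev, so the iteration has converged (response time = 4).

4


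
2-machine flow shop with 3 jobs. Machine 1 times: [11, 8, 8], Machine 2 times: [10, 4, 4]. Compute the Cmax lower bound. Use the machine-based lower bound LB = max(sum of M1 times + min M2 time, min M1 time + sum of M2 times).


LB1 = sum(M1 times) + min(M2 times) = 27 + 4 = 31
LB2 = min(M1 times) + sum(M2 times) = 8 + 18 = 26
Lower bound = max(LB1, LB2) = max(31, 26) = 31

31


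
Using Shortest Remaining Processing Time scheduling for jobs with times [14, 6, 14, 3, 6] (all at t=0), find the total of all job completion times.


Since all jobs arrive at t=0, SRPT equals SPT ordering.
SPT order: [3, 6, 6, 14, 14]
Completion times:
  Job 1: p=3, C=3
  Job 2: p=6, C=9
  Job 3: p=6, C=15
  Job 4: p=14, C=29
  Job 5: p=14, C=43
Total completion time = 3 + 9 + 15 + 29 + 43 = 99

99


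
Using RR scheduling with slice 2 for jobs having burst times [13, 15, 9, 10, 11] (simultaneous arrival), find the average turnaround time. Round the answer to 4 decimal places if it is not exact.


Time quantum = 2
Execution trace:
  J1 runs 2 units, time = 2
  J2 runs 2 units, time = 4
  J3 runs 2 units, time = 6
  J4 runs 2 units, time = 8
  J5 runs 2 units, time = 10
  J1 runs 2 units, time = 12
  J2 runs 2 units, time = 14
  J3 runs 2 units, time = 16
  J4 runs 2 units, time = 18
  J5 runs 2 units, time = 20
  J1 runs 2 units, time = 22
  J2 runs 2 units, time = 24
  J3 runs 2 units, time = 26
  J4 runs 2 units, time = 28
  J5 runs 2 units, time = 30
  J1 runs 2 units, time = 32
  J2 runs 2 units, time = 34
  J3 runs 2 units, time = 36
  J4 runs 2 units, time = 38
  J5 runs 2 units, time = 40
  J1 runs 2 units, time = 42
  J2 runs 2 units, time = 44
  J3 runs 1 units, time = 45
  J4 runs 2 units, time = 47
  J5 runs 2 units, time = 49
  J1 runs 2 units, time = 51
  J2 runs 2 units, time = 53
  J5 runs 1 units, time = 54
  J1 runs 1 units, time = 55
  J2 runs 2 units, time = 57
  J2 runs 1 units, time = 58
Finish times: [55, 58, 45, 47, 54]
Average turnaround = 259/5 = 51.8

51.8


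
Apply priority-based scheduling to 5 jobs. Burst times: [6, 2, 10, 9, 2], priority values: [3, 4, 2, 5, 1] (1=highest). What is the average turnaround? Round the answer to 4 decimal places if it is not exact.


Sort by priority (ascending = highest first):
Order: [(1, 2), (2, 10), (3, 6), (4, 2), (5, 9)]
Completion times:
  Priority 1, burst=2, C=2
  Priority 2, burst=10, C=12
  Priority 3, burst=6, C=18
  Priority 4, burst=2, C=20
  Priority 5, burst=9, C=29
Average turnaround = 81/5 = 16.2

16.2


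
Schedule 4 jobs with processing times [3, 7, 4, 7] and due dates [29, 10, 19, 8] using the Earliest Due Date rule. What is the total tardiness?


Sort by due date (EDD order): [(7, 8), (7, 10), (4, 19), (3, 29)]
Compute completion times and tardiness:
  Job 1: p=7, d=8, C=7, tardiness=max(0,7-8)=0
  Job 2: p=7, d=10, C=14, tardiness=max(0,14-10)=4
  Job 3: p=4, d=19, C=18, tardiness=max(0,18-19)=0
  Job 4: p=3, d=29, C=21, tardiness=max(0,21-29)=0
Total tardiness = 4

4


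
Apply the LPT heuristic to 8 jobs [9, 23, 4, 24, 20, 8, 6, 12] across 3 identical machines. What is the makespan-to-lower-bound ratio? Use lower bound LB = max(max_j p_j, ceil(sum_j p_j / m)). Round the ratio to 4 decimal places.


LPT order: [24, 23, 20, 12, 9, 8, 6, 4]
Machine loads after assignment: [38, 36, 32]
LPT makespan = 38
Lower bound = max(max_job, ceil(total/3)) = max(24, 36) = 36
Ratio = 38 / 36 = 1.0556

1.0556


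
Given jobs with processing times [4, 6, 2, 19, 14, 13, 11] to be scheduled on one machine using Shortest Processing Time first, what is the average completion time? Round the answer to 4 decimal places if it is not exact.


Sort jobs by processing time (SPT order): [2, 4, 6, 11, 13, 14, 19]
Compute completion times sequentially:
  Job 1: processing = 2, completes at 2
  Job 2: processing = 4, completes at 6
  Job 3: processing = 6, completes at 12
  Job 4: processing = 11, completes at 23
  Job 5: processing = 13, completes at 36
  Job 6: processing = 14, completes at 50
  Job 7: processing = 19, completes at 69
Sum of completion times = 198
Average completion time = 198/7 = 28.2857

28.2857


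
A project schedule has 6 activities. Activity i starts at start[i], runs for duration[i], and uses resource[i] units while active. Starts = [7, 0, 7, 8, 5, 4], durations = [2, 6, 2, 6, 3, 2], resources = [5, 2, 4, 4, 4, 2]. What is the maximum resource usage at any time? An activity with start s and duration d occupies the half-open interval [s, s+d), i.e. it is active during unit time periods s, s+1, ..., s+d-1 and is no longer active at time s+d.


Each activity i is active on [start_i, start_i + duration_i).
Compute total resource usage per time slot:
  t=0: active resources = [2], total = 2
  t=1: active resources = [2], total = 2
  t=2: active resources = [2], total = 2
  t=3: active resources = [2], total = 2
  t=4: active resources = [2, 2], total = 4
  t=5: active resources = [2, 4, 2], total = 8
  t=6: active resources = [4], total = 4
  t=7: active resources = [5, 4, 4], total = 13
  t=8: active resources = [5, 4, 4], total = 13
  t=9: active resources = [4], total = 4
  t=10: active resources = [4], total = 4
  t=11: active resources = [4], total = 4
  t=12: active resources = [4], total = 4
  t=13: active resources = [4], total = 4
Peak resource demand = 13

13


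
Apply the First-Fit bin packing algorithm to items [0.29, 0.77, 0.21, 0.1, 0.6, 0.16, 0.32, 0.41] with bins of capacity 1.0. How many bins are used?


Place items sequentially using First-Fit:
  Item 0.29 -> new Bin 1
  Item 0.77 -> new Bin 2
  Item 0.21 -> Bin 1 (now 0.5)
  Item 0.1 -> Bin 1 (now 0.6)
  Item 0.6 -> new Bin 3
  Item 0.16 -> Bin 1 (now 0.76)
  Item 0.32 -> Bin 3 (now 0.92)
  Item 0.41 -> new Bin 4
Total bins used = 4

4


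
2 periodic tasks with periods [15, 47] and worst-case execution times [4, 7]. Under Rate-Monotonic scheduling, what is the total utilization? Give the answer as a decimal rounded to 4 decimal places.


Compute individual utilizations (exact fractions):
  Task 1: C/T = 4/15 (approx. 0.2667)
  Task 2: C/T = 7/47 (approx. 0.1489)
Total utilization U = 4/15 + 7/47 = 293/705
Rounded to 4 decimal places: U = 0.4156
RM (Liu & Layland) bound for 2 tasks = 0.828427; compare with U = 293/705 (approx. 0.415603)
U <= bound, so schedulable by RM sufficient condition.

0.4156


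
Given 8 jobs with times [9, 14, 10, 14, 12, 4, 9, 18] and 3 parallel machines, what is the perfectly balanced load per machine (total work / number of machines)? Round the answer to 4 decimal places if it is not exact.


Total processing time = 9 + 14 + 10 + 14 + 12 + 4 + 9 + 18 = 90
Number of machines = 3
Ideal balanced load = 90 / 3 = 30.0

30.0


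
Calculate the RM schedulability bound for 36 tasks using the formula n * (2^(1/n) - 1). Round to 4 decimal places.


Compute 2^(1/36) = 1.0194406437
Subtract 1: 1.0194406437 - 1 = 0.0194406437
Multiply by n: 36 * 0.0194406437 = 0.6998631732
Round to 4 dp: 0.6999

0.6999


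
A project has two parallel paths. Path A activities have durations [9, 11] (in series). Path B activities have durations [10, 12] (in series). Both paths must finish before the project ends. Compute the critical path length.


Path A total = 9 + 11 = 20
Path B total = 10 + 12 = 22
Critical path = longest path = max(20, 22) = 22

22


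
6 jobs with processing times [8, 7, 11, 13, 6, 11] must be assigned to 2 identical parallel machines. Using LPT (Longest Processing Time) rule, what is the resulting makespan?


Sort jobs in decreasing order (LPT): [13, 11, 11, 8, 7, 6]
Assign each job to the least loaded machine:
  Machine 1: jobs [13, 8, 7], load = 28
  Machine 2: jobs [11, 11, 6], load = 28
Makespan = max load = 28

28


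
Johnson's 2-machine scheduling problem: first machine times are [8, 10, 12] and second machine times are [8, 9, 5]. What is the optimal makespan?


Apply Johnson's rule:
  Group 1 (a <= b): [(1, 8, 8)]
  Group 2 (a > b): [(2, 10, 9), (3, 12, 5)]
Optimal job order: [1, 2, 3]
Schedule:
  Job 1: M1 done at 8, M2 done at 16
  Job 2: M1 done at 18, M2 done at 27
  Job 3: M1 done at 30, M2 done at 35
Makespan = 35

35


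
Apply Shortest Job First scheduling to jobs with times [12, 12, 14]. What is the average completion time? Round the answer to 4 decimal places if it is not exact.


SJF order (ascending): [12, 12, 14]
Completion times:
  Job 1: burst=12, C=12
  Job 2: burst=12, C=24
  Job 3: burst=14, C=38
Average completion = 74/3 = 24.6667

24.6667


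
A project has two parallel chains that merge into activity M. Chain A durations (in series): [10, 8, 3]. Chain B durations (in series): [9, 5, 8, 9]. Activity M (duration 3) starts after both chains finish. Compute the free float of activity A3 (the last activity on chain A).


ES(A3) = sum of predecessors on chain A = 18
EF(A3) = ES + duration = 18 + 3 = 21
Successor of A3 is M. ES(M) = max(sum(A), sum(B)) = max(21, 31) = 31
Free float = ES(successor) - EF(current) = 31 - 21 = 10

10


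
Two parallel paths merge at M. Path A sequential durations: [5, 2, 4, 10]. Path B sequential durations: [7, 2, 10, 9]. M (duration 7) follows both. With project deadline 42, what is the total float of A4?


Forward pass: ES(A4) = sum of predecessors on chain A = 11
EF = ES + duration = 11 + 10 = 21
Backward pass: LF(M) = deadline = 42; LS(M) = 42 - 7 = 35
LF(A4) = LS(M) - sum(successors on chain A) = 35 - 0 = 35
LS = LF - duration = 35 - 10 = 25
Total float = LS - ES = 25 - 11 = 14

14


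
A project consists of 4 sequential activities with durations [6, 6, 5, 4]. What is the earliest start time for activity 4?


Activity 4 starts after activities 1 through 3 complete.
Predecessor durations: [6, 6, 5]
ES = 6 + 6 + 5 = 17

17


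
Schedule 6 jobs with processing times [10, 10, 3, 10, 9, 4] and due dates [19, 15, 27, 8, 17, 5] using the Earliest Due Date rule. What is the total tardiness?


Sort by due date (EDD order): [(4, 5), (10, 8), (10, 15), (9, 17), (10, 19), (3, 27)]
Compute completion times and tardiness:
  Job 1: p=4, d=5, C=4, tardiness=max(0,4-5)=0
  Job 2: p=10, d=8, C=14, tardiness=max(0,14-8)=6
  Job 3: p=10, d=15, C=24, tardiness=max(0,24-15)=9
  Job 4: p=9, d=17, C=33, tardiness=max(0,33-17)=16
  Job 5: p=10, d=19, C=43, tardiness=max(0,43-19)=24
  Job 6: p=3, d=27, C=46, tardiness=max(0,46-27)=19
Total tardiness = 74

74


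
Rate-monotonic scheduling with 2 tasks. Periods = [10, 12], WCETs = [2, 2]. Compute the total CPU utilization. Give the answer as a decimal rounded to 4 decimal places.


Compute individual utilizations (exact fractions):
  Task 1: C/T = 2/10 = 1/5 (approx. 0.2)
  Task 2: C/T = 2/12 = 1/6 (approx. 0.1667)
Total utilization U = 1/5 + 1/6 = 11/30
Rounded to 4 decimal places: U = 0.3667
RM (Liu & Layland) bound for 2 tasks = 0.828427; compare with U = 11/30 (approx. 0.366667)
U <= bound, so schedulable by RM sufficient condition.

0.3667


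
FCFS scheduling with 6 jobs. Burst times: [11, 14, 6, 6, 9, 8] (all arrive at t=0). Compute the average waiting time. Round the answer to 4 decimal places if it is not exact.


FCFS order (as given): [11, 14, 6, 6, 9, 8]
Waiting times:
  Job 1: wait = 0
  Job 2: wait = 11
  Job 3: wait = 25
  Job 4: wait = 31
  Job 5: wait = 37
  Job 6: wait = 46
Sum of waiting times = 150
Average waiting time = 150/6 = 25.0

25.0


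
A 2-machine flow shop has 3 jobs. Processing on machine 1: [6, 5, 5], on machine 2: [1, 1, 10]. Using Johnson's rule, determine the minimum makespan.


Apply Johnson's rule:
  Group 1 (a <= b): [(3, 5, 10)]
  Group 2 (a > b): [(1, 6, 1), (2, 5, 1)]
Optimal job order: [3, 1, 2]
Schedule:
  Job 3: M1 done at 5, M2 done at 15
  Job 1: M1 done at 11, M2 done at 16
  Job 2: M1 done at 16, M2 done at 17
Makespan = 17

17


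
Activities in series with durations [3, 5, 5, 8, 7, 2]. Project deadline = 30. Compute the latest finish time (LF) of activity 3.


LF(activity 3) = deadline - sum of successor durations
Successors: activities 4 through 6 with durations [8, 7, 2]
Sum of successor durations = 17
LF = 30 - 17 = 13

13


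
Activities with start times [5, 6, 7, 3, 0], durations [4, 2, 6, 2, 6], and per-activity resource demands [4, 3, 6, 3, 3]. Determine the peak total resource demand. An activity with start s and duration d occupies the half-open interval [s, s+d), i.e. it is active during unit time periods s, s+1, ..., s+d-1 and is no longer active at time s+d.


Each activity i is active on [start_i, start_i + duration_i).
Compute total resource usage per time slot:
  t=0: active resources = [3], total = 3
  t=1: active resources = [3], total = 3
  t=2: active resources = [3], total = 3
  t=3: active resources = [3, 3], total = 6
  t=4: active resources = [3, 3], total = 6
  t=5: active resources = [4, 3], total = 7
  t=6: active resources = [4, 3], total = 7
  t=7: active resources = [4, 3, 6], total = 13
  t=8: active resources = [4, 6], total = 10
  t=9: active resources = [6], total = 6
  t=10: active resources = [6], total = 6
  t=11: active resources = [6], total = 6
  t=12: active resources = [6], total = 6
Peak resource demand = 13

13


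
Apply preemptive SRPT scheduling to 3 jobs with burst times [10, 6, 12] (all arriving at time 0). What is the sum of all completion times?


Since all jobs arrive at t=0, SRPT equals SPT ordering.
SPT order: [6, 10, 12]
Completion times:
  Job 1: p=6, C=6
  Job 2: p=10, C=16
  Job 3: p=12, C=28
Total completion time = 6 + 16 + 28 = 50

50


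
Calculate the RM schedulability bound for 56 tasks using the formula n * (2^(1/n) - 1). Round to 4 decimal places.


Compute 2^(1/56) = 1.0124545481
Subtract 1: 1.0124545481 - 1 = 0.0124545481
Multiply by n: 56 * 0.0124545481 = 0.6974546936
Round to 4 dp: 0.6975

0.6975


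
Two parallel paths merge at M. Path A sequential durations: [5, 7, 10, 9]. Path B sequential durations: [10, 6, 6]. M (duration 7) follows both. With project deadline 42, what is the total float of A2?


Forward pass: ES(A2) = sum of predecessors on chain A = 5
EF = ES + duration = 5 + 7 = 12
Backward pass: LF(M) = deadline = 42; LS(M) = 42 - 7 = 35
LF(A2) = LS(M) - sum(successors on chain A) = 35 - 19 = 16
LS = LF - duration = 16 - 7 = 9
Total float = LS - ES = 9 - 5 = 4

4


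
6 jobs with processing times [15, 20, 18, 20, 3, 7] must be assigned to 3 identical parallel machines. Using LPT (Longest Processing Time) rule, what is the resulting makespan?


Sort jobs in decreasing order (LPT): [20, 20, 18, 15, 7, 3]
Assign each job to the least loaded machine:
  Machine 1: jobs [20, 7], load = 27
  Machine 2: jobs [20, 3], load = 23
  Machine 3: jobs [18, 15], load = 33
Makespan = max load = 33

33


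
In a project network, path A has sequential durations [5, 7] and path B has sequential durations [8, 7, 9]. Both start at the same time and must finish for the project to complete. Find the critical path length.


Path A total = 5 + 7 = 12
Path B total = 8 + 7 + 9 = 24
Critical path = longest path = max(12, 24) = 24

24


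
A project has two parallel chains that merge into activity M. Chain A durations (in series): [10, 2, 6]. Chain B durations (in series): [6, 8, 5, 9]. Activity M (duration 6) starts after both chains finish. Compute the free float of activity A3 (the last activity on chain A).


ES(A3) = sum of predecessors on chain A = 12
EF(A3) = ES + duration = 12 + 6 = 18
Successor of A3 is M. ES(M) = max(sum(A), sum(B)) = max(18, 28) = 28
Free float = ES(successor) - EF(current) = 28 - 18 = 10

10


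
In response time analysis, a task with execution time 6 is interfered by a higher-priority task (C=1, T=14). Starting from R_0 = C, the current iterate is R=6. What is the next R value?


R_next = C + ceil(R_prev / T_hp) * C_hp
ceil(6 / 14) = ceil(0.4286) = 1
Interference = 1 * 1 = 1
R_next = 6 + 1 = 7

7


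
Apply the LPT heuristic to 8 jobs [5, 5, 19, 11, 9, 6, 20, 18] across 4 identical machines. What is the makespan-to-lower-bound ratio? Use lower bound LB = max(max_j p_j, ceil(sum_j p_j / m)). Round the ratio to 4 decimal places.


LPT order: [20, 19, 18, 11, 9, 6, 5, 5]
Machine loads after assignment: [25, 24, 24, 20]
LPT makespan = 25
Lower bound = max(max_job, ceil(total/4)) = max(20, 24) = 24
Ratio = 25 / 24 = 1.0417

1.0417


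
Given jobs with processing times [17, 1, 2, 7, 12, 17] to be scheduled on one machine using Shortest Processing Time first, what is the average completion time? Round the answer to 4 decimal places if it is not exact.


Sort jobs by processing time (SPT order): [1, 2, 7, 12, 17, 17]
Compute completion times sequentially:
  Job 1: processing = 1, completes at 1
  Job 2: processing = 2, completes at 3
  Job 3: processing = 7, completes at 10
  Job 4: processing = 12, completes at 22
  Job 5: processing = 17, completes at 39
  Job 6: processing = 17, completes at 56
Sum of completion times = 131
Average completion time = 131/6 = 21.8333

21.8333


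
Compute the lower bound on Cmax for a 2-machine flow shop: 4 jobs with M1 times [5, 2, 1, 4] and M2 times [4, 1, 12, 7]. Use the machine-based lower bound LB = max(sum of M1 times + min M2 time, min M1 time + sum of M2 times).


LB1 = sum(M1 times) + min(M2 times) = 12 + 1 = 13
LB2 = min(M1 times) + sum(M2 times) = 1 + 24 = 25
Lower bound = max(LB1, LB2) = max(13, 25) = 25

25


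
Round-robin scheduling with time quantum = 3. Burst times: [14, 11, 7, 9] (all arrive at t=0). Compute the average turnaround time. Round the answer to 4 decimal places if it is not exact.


Time quantum = 3
Execution trace:
  J1 runs 3 units, time = 3
  J2 runs 3 units, time = 6
  J3 runs 3 units, time = 9
  J4 runs 3 units, time = 12
  J1 runs 3 units, time = 15
  J2 runs 3 units, time = 18
  J3 runs 3 units, time = 21
  J4 runs 3 units, time = 24
  J1 runs 3 units, time = 27
  J2 runs 3 units, time = 30
  J3 runs 1 units, time = 31
  J4 runs 3 units, time = 34
  J1 runs 3 units, time = 37
  J2 runs 2 units, time = 39
  J1 runs 2 units, time = 41
Finish times: [41, 39, 31, 34]
Average turnaround = 145/4 = 36.25

36.25


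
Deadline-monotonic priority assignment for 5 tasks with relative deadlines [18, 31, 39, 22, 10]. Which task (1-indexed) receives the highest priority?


Sort tasks by relative deadline (ascending):
  Task 5: deadline = 10
  Task 1: deadline = 18
  Task 4: deadline = 22
  Task 2: deadline = 31
  Task 3: deadline = 39
Priority order (highest first): [5, 1, 4, 2, 3]
Highest priority task = 5

5


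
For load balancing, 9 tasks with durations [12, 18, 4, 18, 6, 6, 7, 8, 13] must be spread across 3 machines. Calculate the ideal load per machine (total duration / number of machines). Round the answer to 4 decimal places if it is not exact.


Total processing time = 12 + 18 + 4 + 18 + 6 + 6 + 7 + 8 + 13 = 92
Number of machines = 3
Ideal balanced load = 92 / 3 = 30.6667

30.6667


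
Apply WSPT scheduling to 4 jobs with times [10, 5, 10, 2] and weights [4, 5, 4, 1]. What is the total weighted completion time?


Compute p/w ratios and sort ascending (WSPT): [(5, 5), (2, 1), (10, 4), (10, 4)]
Compute weighted completion times:
  Job (p=5,w=5): C=5, w*C=5*5=25
  Job (p=2,w=1): C=7, w*C=1*7=7
  Job (p=10,w=4): C=17, w*C=4*17=68
  Job (p=10,w=4): C=27, w*C=4*27=108
Total weighted completion time = 208

208


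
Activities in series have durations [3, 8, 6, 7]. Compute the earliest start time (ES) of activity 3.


Activity 3 starts after activities 1 through 2 complete.
Predecessor durations: [3, 8]
ES = 3 + 8 = 11

11


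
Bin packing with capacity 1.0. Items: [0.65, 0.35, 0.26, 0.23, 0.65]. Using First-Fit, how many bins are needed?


Place items sequentially using First-Fit:
  Item 0.65 -> new Bin 1
  Item 0.35 -> Bin 1 (now 1.0)
  Item 0.26 -> new Bin 2
  Item 0.23 -> Bin 2 (now 0.49)
  Item 0.65 -> new Bin 3
Total bins used = 3

3


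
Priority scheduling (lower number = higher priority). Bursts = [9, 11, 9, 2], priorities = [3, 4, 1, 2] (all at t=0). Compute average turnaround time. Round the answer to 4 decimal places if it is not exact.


Sort by priority (ascending = highest first):
Order: [(1, 9), (2, 2), (3, 9), (4, 11)]
Completion times:
  Priority 1, burst=9, C=9
  Priority 2, burst=2, C=11
  Priority 3, burst=9, C=20
  Priority 4, burst=11, C=31
Average turnaround = 71/4 = 17.75

17.75


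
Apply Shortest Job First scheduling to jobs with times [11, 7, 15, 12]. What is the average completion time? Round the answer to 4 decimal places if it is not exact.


SJF order (ascending): [7, 11, 12, 15]
Completion times:
  Job 1: burst=7, C=7
  Job 2: burst=11, C=18
  Job 3: burst=12, C=30
  Job 4: burst=15, C=45
Average completion = 100/4 = 25.0

25.0


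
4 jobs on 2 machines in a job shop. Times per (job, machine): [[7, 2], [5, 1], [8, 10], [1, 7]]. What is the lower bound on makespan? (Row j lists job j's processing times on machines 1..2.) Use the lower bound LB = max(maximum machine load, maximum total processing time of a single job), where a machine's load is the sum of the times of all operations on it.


Machine loads:
  Machine 1: 7 + 5 + 8 + 1 = 21
  Machine 2: 2 + 1 + 10 + 7 = 20
Max machine load = 21
Job totals:
  Job 1: 9
  Job 2: 6
  Job 3: 18
  Job 4: 8
Max job total = 18
Lower bound = max(21, 18) = 21

21


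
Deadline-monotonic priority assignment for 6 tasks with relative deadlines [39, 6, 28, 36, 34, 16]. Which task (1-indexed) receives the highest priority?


Sort tasks by relative deadline (ascending):
  Task 2: deadline = 6
  Task 6: deadline = 16
  Task 3: deadline = 28
  Task 5: deadline = 34
  Task 4: deadline = 36
  Task 1: deadline = 39
Priority order (highest first): [2, 6, 3, 5, 4, 1]
Highest priority task = 2

2


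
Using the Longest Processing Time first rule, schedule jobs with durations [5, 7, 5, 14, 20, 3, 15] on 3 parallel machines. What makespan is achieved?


Sort jobs in decreasing order (LPT): [20, 15, 14, 7, 5, 5, 3]
Assign each job to the least loaded machine:
  Machine 1: jobs [20, 5], load = 25
  Machine 2: jobs [15, 5, 3], load = 23
  Machine 3: jobs [14, 7], load = 21
Makespan = max load = 25

25


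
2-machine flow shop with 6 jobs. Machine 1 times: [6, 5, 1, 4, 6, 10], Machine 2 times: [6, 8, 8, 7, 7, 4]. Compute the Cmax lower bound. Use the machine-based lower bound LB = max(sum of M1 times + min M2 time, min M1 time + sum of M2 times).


LB1 = sum(M1 times) + min(M2 times) = 32 + 4 = 36
LB2 = min(M1 times) + sum(M2 times) = 1 + 40 = 41
Lower bound = max(LB1, LB2) = max(36, 41) = 41

41


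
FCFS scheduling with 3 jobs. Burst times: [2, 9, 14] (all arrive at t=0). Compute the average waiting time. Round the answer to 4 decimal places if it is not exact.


FCFS order (as given): [2, 9, 14]
Waiting times:
  Job 1: wait = 0
  Job 2: wait = 2
  Job 3: wait = 11
Sum of waiting times = 13
Average waiting time = 13/3 = 4.3333

4.3333


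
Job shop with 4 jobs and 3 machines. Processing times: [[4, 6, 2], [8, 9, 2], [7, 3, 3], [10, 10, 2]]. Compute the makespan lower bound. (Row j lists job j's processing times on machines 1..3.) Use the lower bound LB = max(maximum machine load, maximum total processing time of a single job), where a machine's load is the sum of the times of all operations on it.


Machine loads:
  Machine 1: 4 + 8 + 7 + 10 = 29
  Machine 2: 6 + 9 + 3 + 10 = 28
  Machine 3: 2 + 2 + 3 + 2 = 9
Max machine load = 29
Job totals:
  Job 1: 12
  Job 2: 19
  Job 3: 13
  Job 4: 22
Max job total = 22
Lower bound = max(29, 22) = 29

29


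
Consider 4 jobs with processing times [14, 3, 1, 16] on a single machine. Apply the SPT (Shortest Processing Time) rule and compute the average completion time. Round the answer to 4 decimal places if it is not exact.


Sort jobs by processing time (SPT order): [1, 3, 14, 16]
Compute completion times sequentially:
  Job 1: processing = 1, completes at 1
  Job 2: processing = 3, completes at 4
  Job 3: processing = 14, completes at 18
  Job 4: processing = 16, completes at 34
Sum of completion times = 57
Average completion time = 57/4 = 14.25

14.25


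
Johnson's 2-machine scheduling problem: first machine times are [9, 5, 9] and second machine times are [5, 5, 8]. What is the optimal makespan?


Apply Johnson's rule:
  Group 1 (a <= b): [(2, 5, 5)]
  Group 2 (a > b): [(3, 9, 8), (1, 9, 5)]
Optimal job order: [2, 3, 1]
Schedule:
  Job 2: M1 done at 5, M2 done at 10
  Job 3: M1 done at 14, M2 done at 22
  Job 1: M1 done at 23, M2 done at 28
Makespan = 28

28


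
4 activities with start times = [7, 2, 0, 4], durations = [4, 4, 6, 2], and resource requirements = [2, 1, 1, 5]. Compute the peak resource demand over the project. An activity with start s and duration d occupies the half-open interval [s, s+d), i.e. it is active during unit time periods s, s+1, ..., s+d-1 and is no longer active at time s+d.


Each activity i is active on [start_i, start_i + duration_i).
Compute total resource usage per time slot:
  t=0: active resources = [1], total = 1
  t=1: active resources = [1], total = 1
  t=2: active resources = [1, 1], total = 2
  t=3: active resources = [1, 1], total = 2
  t=4: active resources = [1, 1, 5], total = 7
  t=5: active resources = [1, 1, 5], total = 7
  t=6: active resources = [], total = 0
  t=7: active resources = [2], total = 2
  t=8: active resources = [2], total = 2
  t=9: active resources = [2], total = 2
  t=10: active resources = [2], total = 2
Peak resource demand = 7

7


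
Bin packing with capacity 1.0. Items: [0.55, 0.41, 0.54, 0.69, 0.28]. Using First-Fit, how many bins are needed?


Place items sequentially using First-Fit:
  Item 0.55 -> new Bin 1
  Item 0.41 -> Bin 1 (now 0.96)
  Item 0.54 -> new Bin 2
  Item 0.69 -> new Bin 3
  Item 0.28 -> Bin 2 (now 0.82)
Total bins used = 3

3


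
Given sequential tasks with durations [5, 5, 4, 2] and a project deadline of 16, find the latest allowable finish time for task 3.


LF(activity 3) = deadline - sum of successor durations
Successors: activities 4 through 4 with durations [2]
Sum of successor durations = 2
LF = 16 - 2 = 14

14


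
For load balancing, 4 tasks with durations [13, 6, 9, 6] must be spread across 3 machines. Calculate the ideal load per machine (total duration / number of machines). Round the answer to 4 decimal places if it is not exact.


Total processing time = 13 + 6 + 9 + 6 = 34
Number of machines = 3
Ideal balanced load = 34 / 3 = 11.3333

11.3333


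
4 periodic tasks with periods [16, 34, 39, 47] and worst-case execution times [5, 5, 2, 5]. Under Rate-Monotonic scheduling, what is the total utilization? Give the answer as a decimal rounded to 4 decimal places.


Compute individual utilizations (exact fractions):
  Task 1: C/T = 5/16 (approx. 0.3125)
  Task 2: C/T = 5/34 (approx. 0.1471)
  Task 3: C/T = 2/39 (approx. 0.0513)
  Task 4: C/T = 5/47 (approx. 0.1064)
Total utilization U = 5/16 + 5/34 + 2/39 + 5/47 = 307733/498576
Rounded to 4 decimal places: U = 0.6172
RM (Liu & Layland) bound for 4 tasks = 0.756828; compare with U = 307733/498576 (approx. 0.617224)
U <= bound, so schedulable by RM sufficient condition.

0.6172


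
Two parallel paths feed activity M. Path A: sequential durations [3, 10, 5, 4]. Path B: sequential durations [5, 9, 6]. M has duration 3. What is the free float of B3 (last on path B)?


ES(B3) = sum of predecessors on chain B = 14
EF(B3) = ES + duration = 14 + 6 = 20
Successor of B3 is M. ES(M) = max(sum(A), sum(B)) = max(22, 20) = 22
Free float = ES(successor) - EF(current) = 22 - 20 = 2

2


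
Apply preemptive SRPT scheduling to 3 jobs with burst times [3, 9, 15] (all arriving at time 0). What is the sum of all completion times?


Since all jobs arrive at t=0, SRPT equals SPT ordering.
SPT order: [3, 9, 15]
Completion times:
  Job 1: p=3, C=3
  Job 2: p=9, C=12
  Job 3: p=15, C=27
Total completion time = 3 + 12 + 27 = 42

42


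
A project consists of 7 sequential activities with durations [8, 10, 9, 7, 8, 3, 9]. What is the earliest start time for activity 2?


Activity 2 starts after activities 1 through 1 complete.
Predecessor durations: [8]
ES = 8 = 8

8


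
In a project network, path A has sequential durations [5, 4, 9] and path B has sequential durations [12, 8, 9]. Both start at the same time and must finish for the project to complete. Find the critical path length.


Path A total = 5 + 4 + 9 = 18
Path B total = 12 + 8 + 9 = 29
Critical path = longest path = max(18, 29) = 29

29


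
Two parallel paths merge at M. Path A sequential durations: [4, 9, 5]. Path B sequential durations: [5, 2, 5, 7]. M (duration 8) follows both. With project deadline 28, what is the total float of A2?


Forward pass: ES(A2) = sum of predecessors on chain A = 4
EF = ES + duration = 4 + 9 = 13
Backward pass: LF(M) = deadline = 28; LS(M) = 28 - 8 = 20
LF(A2) = LS(M) - sum(successors on chain A) = 20 - 5 = 15
LS = LF - duration = 15 - 9 = 6
Total float = LS - ES = 6 - 4 = 2

2


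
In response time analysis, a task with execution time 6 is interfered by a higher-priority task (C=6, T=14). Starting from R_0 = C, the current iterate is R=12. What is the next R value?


R_next = C + ceil(R_prev / T_hp) * C_hp
ceil(12 / 14) = ceil(0.8571) = 1
Interference = 1 * 6 = 6
R_next = 6 + 6 = 12
R_next = R_prev, so the iteration has converged (response time = 12).

12


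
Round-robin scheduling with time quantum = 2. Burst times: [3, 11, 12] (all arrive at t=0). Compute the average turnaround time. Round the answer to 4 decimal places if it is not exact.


Time quantum = 2
Execution trace:
  J1 runs 2 units, time = 2
  J2 runs 2 units, time = 4
  J3 runs 2 units, time = 6
  J1 runs 1 units, time = 7
  J2 runs 2 units, time = 9
  J3 runs 2 units, time = 11
  J2 runs 2 units, time = 13
  J3 runs 2 units, time = 15
  J2 runs 2 units, time = 17
  J3 runs 2 units, time = 19
  J2 runs 2 units, time = 21
  J3 runs 2 units, time = 23
  J2 runs 1 units, time = 24
  J3 runs 2 units, time = 26
Finish times: [7, 24, 26]
Average turnaround = 57/3 = 19.0

19.0
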